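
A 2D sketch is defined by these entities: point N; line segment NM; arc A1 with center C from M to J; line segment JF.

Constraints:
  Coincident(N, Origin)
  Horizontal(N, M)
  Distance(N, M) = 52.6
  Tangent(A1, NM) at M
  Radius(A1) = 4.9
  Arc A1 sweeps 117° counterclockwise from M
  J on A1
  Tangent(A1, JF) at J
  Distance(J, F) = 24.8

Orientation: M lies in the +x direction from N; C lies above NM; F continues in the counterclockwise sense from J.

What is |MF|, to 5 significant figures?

30.024

N is at the origin; NM is horizontal with |NM| = 52.6 and M on the +x side, so M = (52.600, 0.0000). Tangency of A1 to NM means the radius CM is perpendicular to NM, so C = M + (0, 4.9) = (52.600, 4.9000). On A1, M sits at bearing -90° from C; a 117° counterclockwise sweep puts J at bearing 27°, so J = C + 4.9·(cos 27°, sin 27°) = (56.966, 7.1246). Tangency of A1 to JF means the radius CJ is perpendicular to JF, so JF runs along (−sin 27°, cos 27°); with |JF| = 24.8, F = (45.707, 29.222). Then |MF| = |F − M| = 30.024.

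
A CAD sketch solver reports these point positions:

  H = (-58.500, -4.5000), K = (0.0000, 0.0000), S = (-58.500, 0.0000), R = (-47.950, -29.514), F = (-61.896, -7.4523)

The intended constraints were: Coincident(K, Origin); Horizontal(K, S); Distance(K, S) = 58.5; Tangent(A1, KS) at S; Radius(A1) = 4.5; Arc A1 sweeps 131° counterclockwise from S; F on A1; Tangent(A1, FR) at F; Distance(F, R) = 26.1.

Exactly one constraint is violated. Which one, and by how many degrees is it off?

Tangent(A1, FR) at F — off by 8.70°.

K = (0.00, 0.00) ✓; K.y = 0.00, S.y = 0.00 ✓; |KS| = 58.50 ✓; ∠(HS, SK) = 90.00° ✓; |HS| = 4.500 ✓; bearing(H→F) − bearing(H→S) = 131.0° ✓; |HF| = 4.500 ✓; ∠(HF, FR) = 98.70° ✗; |FR| = 26.10 ✓.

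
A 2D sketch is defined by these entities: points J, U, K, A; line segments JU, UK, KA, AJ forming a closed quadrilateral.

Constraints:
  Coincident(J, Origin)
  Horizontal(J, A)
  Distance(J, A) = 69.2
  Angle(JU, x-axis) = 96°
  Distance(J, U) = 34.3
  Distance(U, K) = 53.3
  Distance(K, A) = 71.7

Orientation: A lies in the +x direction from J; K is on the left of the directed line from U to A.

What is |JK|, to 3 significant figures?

76.4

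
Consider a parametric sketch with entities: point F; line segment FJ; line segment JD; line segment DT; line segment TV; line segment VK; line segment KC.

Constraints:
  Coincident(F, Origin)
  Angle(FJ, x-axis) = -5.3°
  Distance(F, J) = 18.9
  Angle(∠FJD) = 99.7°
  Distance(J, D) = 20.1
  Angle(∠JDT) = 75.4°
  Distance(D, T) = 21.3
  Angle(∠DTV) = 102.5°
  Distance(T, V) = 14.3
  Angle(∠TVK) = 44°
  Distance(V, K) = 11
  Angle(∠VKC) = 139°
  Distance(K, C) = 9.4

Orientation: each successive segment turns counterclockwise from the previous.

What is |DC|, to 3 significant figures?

12.8

F is at the origin; FJ runs at -5.3° with length 18.9, so J = (18.8, -1.75). ∠FJD = 99.7° gives JD at 75.0° from the x-axis; with |JD| = 20.1, D = (24.0, 17.7). ∠JDT = 75.4° gives DT at 180° from the x-axis; with |DT| = 21.3, T = (2.72, 17.8). ∠DTV = 102.5° gives TV at -103° from the x-axis; with |TV| = 14.3, V = (-0.470, 3.88). ∠TVK = 44.0° gives VK at 33.1° from the x-axis; with |VK| = 11.0, K = (8.74, 9.89). ∠VKC = 139.0° gives KC at 74.1° from the x-axis; with |KC| = 9.4, C = (11.3, 18.9). Then |DC| = |C − D| = 12.8.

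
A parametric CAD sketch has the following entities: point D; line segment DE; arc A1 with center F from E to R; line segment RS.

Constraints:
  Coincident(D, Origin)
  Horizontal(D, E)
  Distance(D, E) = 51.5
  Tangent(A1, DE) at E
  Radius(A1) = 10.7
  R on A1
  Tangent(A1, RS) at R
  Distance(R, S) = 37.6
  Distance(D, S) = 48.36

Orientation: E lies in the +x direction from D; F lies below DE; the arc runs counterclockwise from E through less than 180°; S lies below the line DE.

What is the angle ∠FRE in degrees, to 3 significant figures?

57.1°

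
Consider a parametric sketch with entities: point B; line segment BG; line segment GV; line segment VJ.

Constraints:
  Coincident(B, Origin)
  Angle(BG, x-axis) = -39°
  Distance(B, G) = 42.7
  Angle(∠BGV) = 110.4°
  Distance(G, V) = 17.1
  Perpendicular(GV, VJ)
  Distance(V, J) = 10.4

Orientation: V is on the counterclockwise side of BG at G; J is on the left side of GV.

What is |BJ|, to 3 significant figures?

43.6

B is at the origin; BG runs at -39.0° with length 42.7, so G = 42.7·(cos -39.0°, sin -39.0°) = (33.2, -26.9). ∠BGV = 110.4°, so GV runs at -39.0° + (180° − 110.4°) = 30.6° from the x-axis; with |GV| = 17.1, V = G + 17.1·(cos 30.6°, sin 30.6°) = (47.9, -18.2). The perpendicularity gives VJ at right angles to GV; with |VJ| = 10.4 on the left of GV, J = V + 10.4·(-0.509, 0.861) = (42.6, -9.22). Then |BJ| = |J − B| = 43.6.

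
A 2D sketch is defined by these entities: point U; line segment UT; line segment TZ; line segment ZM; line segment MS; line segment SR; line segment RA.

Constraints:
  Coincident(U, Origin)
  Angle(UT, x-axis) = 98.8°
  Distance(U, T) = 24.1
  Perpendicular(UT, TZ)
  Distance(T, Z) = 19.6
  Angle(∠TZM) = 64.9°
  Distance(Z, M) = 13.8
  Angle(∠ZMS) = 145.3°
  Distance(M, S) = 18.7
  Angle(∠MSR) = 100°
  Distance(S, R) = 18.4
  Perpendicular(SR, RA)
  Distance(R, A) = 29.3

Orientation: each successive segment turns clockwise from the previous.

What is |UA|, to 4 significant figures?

36.08

U is at the origin; UT runs at 98.8° with length 24.1, so T = (-3.687, 23.82). UT ⟂ TZ, so TZ runs at 8.800°; with |TZ| = 19.6, Z = (15.68, 26.81). ∠TZM = 64.9° gives ZM at -106.3° from the x-axis; with |ZM| = 13.8, M = (11.81, 13.57). ∠ZMS = 145.3° gives MS at -141.0° from the x-axis; with |MS| = 18.7, S = (-2.724, 1.801). ∠MSR = 100.0° gives SR at 139.0° from the x-axis; with |SR| = 18.4, R = (-16.61, 13.87). SR is perpendicular to RA, so RA runs at 49.00°; with |RA| = 29.3, A = (2.612, 35.99). Then |UA| = |A − U| = 36.08.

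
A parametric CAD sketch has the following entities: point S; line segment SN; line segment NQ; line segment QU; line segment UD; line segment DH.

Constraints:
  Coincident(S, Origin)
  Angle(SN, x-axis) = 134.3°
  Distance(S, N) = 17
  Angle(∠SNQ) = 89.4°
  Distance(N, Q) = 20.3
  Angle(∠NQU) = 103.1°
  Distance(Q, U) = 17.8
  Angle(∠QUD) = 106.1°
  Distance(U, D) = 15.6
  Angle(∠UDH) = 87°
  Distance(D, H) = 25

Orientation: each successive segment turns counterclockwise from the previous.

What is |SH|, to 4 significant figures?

14.49

∠QUD = 106.1° gives UD at 15.70° from the x-axis; with |UD| = 15.6, D = (-1.855, -13.07). ∠UDH = 87.0° gives DH at 108.7° from the x-axis; with |DH| = 25.0, H = (-9.870, 10.61). Then |SH| = |H − S| = 14.49.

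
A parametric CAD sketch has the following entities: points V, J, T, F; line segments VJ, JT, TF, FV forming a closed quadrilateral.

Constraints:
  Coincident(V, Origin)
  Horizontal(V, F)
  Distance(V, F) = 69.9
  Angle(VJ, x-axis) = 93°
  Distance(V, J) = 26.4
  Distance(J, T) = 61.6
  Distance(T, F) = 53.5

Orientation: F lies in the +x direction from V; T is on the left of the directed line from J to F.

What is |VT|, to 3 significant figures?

75.2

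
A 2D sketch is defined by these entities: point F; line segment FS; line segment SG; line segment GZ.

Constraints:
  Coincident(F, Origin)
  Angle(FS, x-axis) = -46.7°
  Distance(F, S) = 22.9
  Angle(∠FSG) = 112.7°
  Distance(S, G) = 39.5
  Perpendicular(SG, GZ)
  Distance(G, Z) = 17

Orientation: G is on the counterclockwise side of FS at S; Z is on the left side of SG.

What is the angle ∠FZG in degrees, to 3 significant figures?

94.9°

F is at the origin; FS runs at -46.7° with length 22.9, so S = 22.9·(cos -46.7°, sin -46.7°) = (15.7, -16.7). ∠FSG = 112.7°, so SG runs at -46.7° + (180° − 112.7°) = 20.6° from the x-axis; with |SG| = 39.5, G = S + 39.5·(cos 20.6°, sin 20.6°) = (52.7, -2.77). SG is perpendicular to GZ; with |GZ| = 17.0 on the left of SG, Z = G + 17.0·(-0.352, 0.936) = (46.7, 13.1). Then cos ∠FZG = ZF·ZG / (|ZF||ZG|), giving 94.9°.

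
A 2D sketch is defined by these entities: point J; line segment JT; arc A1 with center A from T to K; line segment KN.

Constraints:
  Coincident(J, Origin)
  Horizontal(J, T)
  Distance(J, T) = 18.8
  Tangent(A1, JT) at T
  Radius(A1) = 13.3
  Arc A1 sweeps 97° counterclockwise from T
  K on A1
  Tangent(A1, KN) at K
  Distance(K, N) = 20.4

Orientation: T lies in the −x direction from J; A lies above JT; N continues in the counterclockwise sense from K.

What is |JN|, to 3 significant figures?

36.1

On A1, T sits at bearing -90° from A; a 97° counterclockwise sweep puts K at bearing 7°, so K = A + 13.3·(cos 7°, sin 7°) = (-5.60, 14.9). Tangency of A1 to KN means the radius AK is perpendicular to KN, so KN runs along (−sin 7°, cos 7°); with |KN| = 20.4, N = (-8.09, 35.2). Then |JN| = |N − J| = 36.1.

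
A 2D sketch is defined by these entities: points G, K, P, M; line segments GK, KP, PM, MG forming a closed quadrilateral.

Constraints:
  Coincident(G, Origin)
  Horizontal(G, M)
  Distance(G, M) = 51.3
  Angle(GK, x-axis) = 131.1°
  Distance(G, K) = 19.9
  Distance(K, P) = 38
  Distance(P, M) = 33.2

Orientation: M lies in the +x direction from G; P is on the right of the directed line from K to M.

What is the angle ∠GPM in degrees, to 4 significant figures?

152.0°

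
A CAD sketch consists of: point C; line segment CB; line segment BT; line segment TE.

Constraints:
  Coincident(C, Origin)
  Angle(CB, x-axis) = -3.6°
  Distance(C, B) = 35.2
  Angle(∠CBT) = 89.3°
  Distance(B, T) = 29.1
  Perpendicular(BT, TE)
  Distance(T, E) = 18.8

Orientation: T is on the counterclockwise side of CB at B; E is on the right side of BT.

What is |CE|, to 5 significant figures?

61.137

C is at the origin; CB runs at -3.6° with length 35.2, so B = 35.2·(cos -3.6°, sin -3.6°) = (35.131, -2.2102). ∠CBT = 89.3°, so BT runs at -3.6° + (180° − 89.3°) = 87.100° from the x-axis; with |BT| = 29.1, T = B + 29.1·(cos 87.100°, sin 87.100°) = (36.603, 26.853). BT is perpendicular to TE; with |TE| = 18.8 on the right of BT, E = T + 18.8·(0.99872, -0.050593) = (55.379, 25.901). Then |CE| = |E − C| = 61.137.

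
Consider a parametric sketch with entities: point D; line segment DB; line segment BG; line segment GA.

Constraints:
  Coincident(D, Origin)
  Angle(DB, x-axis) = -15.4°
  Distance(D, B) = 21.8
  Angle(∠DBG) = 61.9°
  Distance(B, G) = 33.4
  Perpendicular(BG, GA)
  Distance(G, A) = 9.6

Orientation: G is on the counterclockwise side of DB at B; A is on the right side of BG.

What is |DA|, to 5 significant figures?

36.963

D is at the origin; DB runs at -15.4° with length 21.8, so B = 21.8·(cos -15.4°, sin -15.4°) = (21.017, -5.7891). ∠DBG = 61.9°, so BG runs at -15.4° + (180° − 61.9°) = 102.70° from the x-axis; with |BG| = 33.4, G = B + 33.4·(cos 102.70°, sin 102.70°) = (13.674, 26.794). The perpendicularity gives GA at right angles to BG; with |GA| = 9.6 on the right of BG, A = G + 9.6·(0.97553, 0.21985) = (23.040, 28.904). Then |DA| = |A − D| = 36.963.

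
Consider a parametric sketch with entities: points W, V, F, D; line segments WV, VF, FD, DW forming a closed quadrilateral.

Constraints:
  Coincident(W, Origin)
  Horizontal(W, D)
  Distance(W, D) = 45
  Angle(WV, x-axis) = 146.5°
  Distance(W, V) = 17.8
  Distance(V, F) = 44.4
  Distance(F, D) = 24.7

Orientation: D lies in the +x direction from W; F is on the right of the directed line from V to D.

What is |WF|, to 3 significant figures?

26.7

W is at the origin; WD is horizontal with |WD| = 45.0 and D in +x, so D = (45.0, 0). WV runs at 146.5° with |WV| = 17.8, so V = (-14.8, 9.82). F is determined by |VF| = 44.4 and |FD| = 24.7 together: it lies at the intersection of circle(V, 44.4) and circle(D, 24.7). With |VD| = 60.6, the foot of the radical line on VD is 41.5 from V and the perpendicular offset is √(44.4² − 41.5²) = 15.7. Taking the right-of-VD solution: F = (23.6, -12.4).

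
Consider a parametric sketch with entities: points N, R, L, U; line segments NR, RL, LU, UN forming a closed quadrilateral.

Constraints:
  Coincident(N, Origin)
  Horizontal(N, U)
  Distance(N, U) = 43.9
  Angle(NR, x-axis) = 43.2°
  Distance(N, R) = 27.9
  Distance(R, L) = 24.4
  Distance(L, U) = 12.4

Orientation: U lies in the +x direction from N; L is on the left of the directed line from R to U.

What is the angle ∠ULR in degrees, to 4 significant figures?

106.4°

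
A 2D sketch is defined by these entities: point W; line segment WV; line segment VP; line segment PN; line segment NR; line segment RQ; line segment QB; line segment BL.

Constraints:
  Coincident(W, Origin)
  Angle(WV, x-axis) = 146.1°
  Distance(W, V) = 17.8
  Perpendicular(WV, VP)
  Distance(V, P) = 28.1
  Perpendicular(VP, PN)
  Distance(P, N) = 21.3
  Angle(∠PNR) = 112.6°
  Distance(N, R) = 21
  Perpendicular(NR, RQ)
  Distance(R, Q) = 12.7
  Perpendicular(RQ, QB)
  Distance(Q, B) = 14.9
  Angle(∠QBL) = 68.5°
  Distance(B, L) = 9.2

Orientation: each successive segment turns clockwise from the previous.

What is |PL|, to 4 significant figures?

23.51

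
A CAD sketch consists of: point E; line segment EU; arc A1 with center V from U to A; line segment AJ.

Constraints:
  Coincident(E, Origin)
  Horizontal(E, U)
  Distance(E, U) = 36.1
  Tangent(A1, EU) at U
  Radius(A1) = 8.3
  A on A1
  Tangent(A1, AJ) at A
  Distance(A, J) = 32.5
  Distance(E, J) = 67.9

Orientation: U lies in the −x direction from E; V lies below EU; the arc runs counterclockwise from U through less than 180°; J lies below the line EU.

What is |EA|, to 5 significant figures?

43.403

Checks: ∠(VU, UE) = 90.00° ✓; |VU| = 8.300 ✓; |VA| = 8.300 ✓; ∠(VA, AJ) = 90.00° ✓; |AJ| = 32.50 ✓; |EJ| = 67.90 ✓.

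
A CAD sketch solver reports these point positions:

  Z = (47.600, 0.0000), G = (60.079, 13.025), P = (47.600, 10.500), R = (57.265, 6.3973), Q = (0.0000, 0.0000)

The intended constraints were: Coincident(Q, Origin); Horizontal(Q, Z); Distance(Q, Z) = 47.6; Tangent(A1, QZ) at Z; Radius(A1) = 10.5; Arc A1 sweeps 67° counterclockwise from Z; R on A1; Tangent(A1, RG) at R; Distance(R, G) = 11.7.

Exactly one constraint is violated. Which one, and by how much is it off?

Distance(R, G) = 11.7 — off by 4.50.

Q = (0.00, 0.00) ✓; Q.y = 0.00, Z.y = 0.00 ✓; |QZ| = 47.60 ✓; ∠(PZ, ZQ) = 90.00° ✓; |PZ| = 10.50 ✓; bearing(P→R) − bearing(P→Z) = 67.00° ✓; |PR| = 10.50 ✓; ∠(PR, RG) = 90.00° ✓; |RG| = 7.200 ✗.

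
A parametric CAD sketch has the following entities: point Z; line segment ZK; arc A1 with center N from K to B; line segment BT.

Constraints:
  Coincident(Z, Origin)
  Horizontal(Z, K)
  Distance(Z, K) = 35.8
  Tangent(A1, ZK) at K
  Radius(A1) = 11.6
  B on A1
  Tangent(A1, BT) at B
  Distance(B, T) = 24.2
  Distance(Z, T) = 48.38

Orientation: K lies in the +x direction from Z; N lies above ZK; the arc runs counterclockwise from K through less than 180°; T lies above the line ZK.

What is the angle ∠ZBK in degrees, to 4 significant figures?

41.30°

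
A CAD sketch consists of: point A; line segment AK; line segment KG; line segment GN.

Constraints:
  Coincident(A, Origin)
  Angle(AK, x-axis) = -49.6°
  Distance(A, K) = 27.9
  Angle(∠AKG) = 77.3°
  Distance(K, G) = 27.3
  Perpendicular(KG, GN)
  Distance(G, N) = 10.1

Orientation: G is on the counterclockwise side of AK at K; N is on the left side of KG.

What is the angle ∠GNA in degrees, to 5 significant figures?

128.96°

∠AKG = 77.3°, so KG runs at -49.6° + (180° − 77.3°) = 53.100° from the x-axis; with |KG| = 27.3, G = K + 27.3·(cos 53.100°, sin 53.100°) = (34.474, 0.58447). The perpendicularity gives GN at right angles to KG; with |GN| = 10.1 on the left of KG, N = G + 10.1·(-0.79968, 0.60042) = (26.397, 6.6487). Then cos ∠GNA = NG·NA / (|NG||NA|), giving 128.96°.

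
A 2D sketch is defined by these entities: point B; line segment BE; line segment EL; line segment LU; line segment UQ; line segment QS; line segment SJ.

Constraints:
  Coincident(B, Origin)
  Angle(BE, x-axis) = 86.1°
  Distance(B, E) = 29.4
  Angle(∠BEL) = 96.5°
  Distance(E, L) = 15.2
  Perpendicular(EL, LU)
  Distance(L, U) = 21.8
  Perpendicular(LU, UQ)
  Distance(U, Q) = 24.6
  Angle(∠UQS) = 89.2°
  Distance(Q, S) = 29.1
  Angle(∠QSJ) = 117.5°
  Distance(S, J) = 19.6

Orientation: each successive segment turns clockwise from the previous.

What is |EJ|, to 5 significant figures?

18.217

B is at the origin; BE runs at 86.1° with length 29.4, so E = (1.9996, 29.332). ∠BEL = 96.5° gives EL at 2.6000° from the x-axis; with |EL| = 15.2, L = (17.184, 30.021). EL is perpendicular to LU, so LU runs at -87.400°; with |LU| = 21.8, U = (18.173, 8.2439). The perpendicularity gives UQ at right angles to LU, so UQ runs at -177.40°; with |UQ| = 24.6, Q = (-6.4018, 7.1279). ∠UQS = 89.2° gives QS at 91.800° from the x-axis; with |QS| = 29.1, S = (-7.3158, 36.214). ∠QSJ = 117.5° gives SJ at 29.300° from the x-axis; with |SJ| = 19.6, J = (9.7767, 45.805). Then |EJ| = |J − E| = 18.217.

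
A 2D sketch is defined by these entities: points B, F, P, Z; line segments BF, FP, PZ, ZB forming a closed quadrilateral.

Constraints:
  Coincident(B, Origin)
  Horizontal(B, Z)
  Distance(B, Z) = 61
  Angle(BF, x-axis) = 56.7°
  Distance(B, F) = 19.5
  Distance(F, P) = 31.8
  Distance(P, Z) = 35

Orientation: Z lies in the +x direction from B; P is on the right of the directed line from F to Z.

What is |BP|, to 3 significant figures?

29.6

B is at the origin; B and Z share the same y with |BZ| = 61.0 and Z in +x, so Z = (61.0, 0). BF runs at 56.7° with |BF| = 19.5, so F = (10.7, 16.3). P is determined by |FP| = 31.8 and |PZ| = 35.0 together: it lies at the intersection of circle(F, 31.8) and circle(Z, 35.0). With |FZ| = 52.9, the foot of the radical line on FZ is 24.4 from F and the perpendicular offset is √(31.8² − 24.4²) = 20.4. Taking the right-of-FZ solution: P = (27.6, -10.6).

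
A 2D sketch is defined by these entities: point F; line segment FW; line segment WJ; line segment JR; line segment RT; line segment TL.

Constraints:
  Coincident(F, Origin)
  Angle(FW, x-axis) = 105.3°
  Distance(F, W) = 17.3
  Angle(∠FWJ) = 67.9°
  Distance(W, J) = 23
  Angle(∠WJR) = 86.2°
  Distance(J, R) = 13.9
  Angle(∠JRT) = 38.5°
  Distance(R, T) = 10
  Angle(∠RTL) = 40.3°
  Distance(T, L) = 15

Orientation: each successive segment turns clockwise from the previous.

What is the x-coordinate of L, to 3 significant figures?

25.0

F is at the origin; FW runs at 105.3° with length 17.3, so W = (-4.57, 16.7). ∠FWJ = 67.9° gives WJ at -6.80° from the x-axis; with |WJ| = 23.0, J = (18.3, 14.0). ∠WJR = 86.2° gives JR at -101° from the x-axis; with |JR| = 13.9, R = (15.7, 0.301). ∠JRT = 38.5° gives RT at 118° from the x-axis; with |RT| = 10.0, T = (11.0, 9.14). ∠RTL = 40.3° gives TL at -21.8° from the x-axis; with |TL| = 15.0, L = (25.0, 3.57). So L.x = 25.0.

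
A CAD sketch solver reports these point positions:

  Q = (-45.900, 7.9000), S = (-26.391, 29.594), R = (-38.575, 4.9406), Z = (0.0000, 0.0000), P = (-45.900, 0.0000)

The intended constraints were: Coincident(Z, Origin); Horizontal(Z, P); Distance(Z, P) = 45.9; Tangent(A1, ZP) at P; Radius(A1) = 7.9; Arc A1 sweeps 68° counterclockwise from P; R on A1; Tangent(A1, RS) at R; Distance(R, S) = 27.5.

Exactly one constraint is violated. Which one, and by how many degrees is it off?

Tangent(A1, RS) at R — off by 4.30°.

Z = (0.00, 0.00) ✓; Z.y = 0.00, P.y = 0.00 ✓; |ZP| = 45.90 ✓; ∠(QP, PZ) = 90.00° ✓; |QP| = 7.900 ✓; bearing(Q→R) − bearing(Q→P) = 68.00° ✓; |QR| = 7.900 ✓; ∠(QR, RS) = 94.30° ✗; |RS| = 27.50 ✓.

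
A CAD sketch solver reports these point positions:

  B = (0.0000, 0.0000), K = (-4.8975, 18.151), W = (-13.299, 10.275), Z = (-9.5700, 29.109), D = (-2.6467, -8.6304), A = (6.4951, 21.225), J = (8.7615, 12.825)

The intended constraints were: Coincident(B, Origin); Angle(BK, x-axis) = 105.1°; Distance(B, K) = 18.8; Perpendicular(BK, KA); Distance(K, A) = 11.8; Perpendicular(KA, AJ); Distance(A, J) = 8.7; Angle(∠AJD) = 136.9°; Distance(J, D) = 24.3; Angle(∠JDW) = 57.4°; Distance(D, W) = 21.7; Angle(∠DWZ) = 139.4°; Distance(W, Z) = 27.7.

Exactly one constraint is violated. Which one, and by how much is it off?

Distance(W, Z) = 27.7 — off by 8.50.

B = (0.00, 0.00) ✓; BK at 105.1° ✓; |BK| = 18.80 ✓; ∠(BK, KA) = 90.00° ✓; |KA| = 11.80 ✓; ∠(KA, AJ) = 90.00° ✓; |AJ| = 8.700 ✓; ∠AJD = 136.9° ✓; |JD| = 24.30 ✓; ∠JDW = 57.40° ✓; |DW| = 21.70 ✓; ∠DWZ = 139.4° ✓; |WZ| = 19.20 ✗.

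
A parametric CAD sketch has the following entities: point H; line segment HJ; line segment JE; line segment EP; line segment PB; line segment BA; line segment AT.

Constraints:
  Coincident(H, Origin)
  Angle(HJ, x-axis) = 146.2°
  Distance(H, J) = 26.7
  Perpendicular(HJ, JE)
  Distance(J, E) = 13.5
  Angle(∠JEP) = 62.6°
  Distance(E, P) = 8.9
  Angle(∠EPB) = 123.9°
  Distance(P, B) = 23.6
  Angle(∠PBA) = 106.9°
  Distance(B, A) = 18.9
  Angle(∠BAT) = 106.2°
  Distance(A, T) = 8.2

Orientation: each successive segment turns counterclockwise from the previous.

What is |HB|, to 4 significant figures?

21.38

H is at the origin; HJ runs at 146.2° with length 26.7, so J = (-22.19, 14.85). HJ is perpendicular to JE, so JE runs at -123.8°; with |JE| = 13.5, E = (-29.70, 3.635). ∠JEP = 62.6° gives EP at -6.400° from the x-axis; with |EP| = 8.9, P = (-20.85, 2.643). ∠EPB = 123.9° gives PB at 49.70° from the x-axis; with |PB| = 23.6, B = (-5.589, 20.64). Then |HB| = |B − H| = 21.38.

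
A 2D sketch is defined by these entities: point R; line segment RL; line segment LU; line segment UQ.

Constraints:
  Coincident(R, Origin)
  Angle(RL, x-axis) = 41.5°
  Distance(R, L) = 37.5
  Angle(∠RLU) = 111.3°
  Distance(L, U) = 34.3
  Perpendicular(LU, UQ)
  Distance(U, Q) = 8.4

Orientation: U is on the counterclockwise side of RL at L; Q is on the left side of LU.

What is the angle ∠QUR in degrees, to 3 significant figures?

53.9°

R is at the origin; RL runs at 41.5° with length 37.5, so L = 37.5·(cos 41.5°, sin 41.5°) = (28.1, 24.8). ∠RLU = 111.3°, so LU runs at 41.5° + (180° − 111.3°) = 110° from the x-axis; with |LU| = 34.3, U = L + 34.3·(cos 110°, sin 110°) = (16.2, 57.0). LU ⟂ UQ; with |UQ| = 8.4 on the left of LU, Q = U + 8.4·(-0.938, -0.345) = (8.36, 54.1). Then cos ∠QUR = UQ·UR / (|UQ||UR|), giving 53.9°.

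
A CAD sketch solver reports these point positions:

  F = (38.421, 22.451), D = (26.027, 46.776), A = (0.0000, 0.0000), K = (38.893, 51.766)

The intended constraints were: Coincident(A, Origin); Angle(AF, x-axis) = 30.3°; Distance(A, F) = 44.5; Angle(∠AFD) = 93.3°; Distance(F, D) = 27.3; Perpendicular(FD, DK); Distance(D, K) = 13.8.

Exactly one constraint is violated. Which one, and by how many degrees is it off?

Perpendicular(FD, DK) — off by 5.80°.

A = (0.00, 0.00) ✓; AF at 30.30° ✓; |AF| = 44.50 ✓; ∠AFD = 93.30° ✓; |FD| = 27.30 ✓; ∠(FD, DK) = 95.80° ✗; |DK| = 13.80 ✓.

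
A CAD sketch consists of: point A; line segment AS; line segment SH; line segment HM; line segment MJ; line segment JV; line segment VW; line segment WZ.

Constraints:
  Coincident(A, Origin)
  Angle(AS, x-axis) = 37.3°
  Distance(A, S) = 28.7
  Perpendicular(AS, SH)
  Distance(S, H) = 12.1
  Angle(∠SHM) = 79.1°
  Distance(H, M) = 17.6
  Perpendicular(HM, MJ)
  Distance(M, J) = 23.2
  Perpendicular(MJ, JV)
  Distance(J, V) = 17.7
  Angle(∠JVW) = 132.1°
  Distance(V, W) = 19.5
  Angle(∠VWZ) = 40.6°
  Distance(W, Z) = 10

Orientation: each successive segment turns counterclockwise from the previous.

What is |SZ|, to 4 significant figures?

5.852

∠JVW = 132.1° gives VW at 96.10° from the x-axis; with |VW| = 19.5, W = (30.79, 31.02). ∠VWZ = 40.6° gives WZ at -124.5° from the x-axis; with |WZ| = 10.0, Z = (25.12, 22.78). Then |SZ| = |Z − S| = 5.852.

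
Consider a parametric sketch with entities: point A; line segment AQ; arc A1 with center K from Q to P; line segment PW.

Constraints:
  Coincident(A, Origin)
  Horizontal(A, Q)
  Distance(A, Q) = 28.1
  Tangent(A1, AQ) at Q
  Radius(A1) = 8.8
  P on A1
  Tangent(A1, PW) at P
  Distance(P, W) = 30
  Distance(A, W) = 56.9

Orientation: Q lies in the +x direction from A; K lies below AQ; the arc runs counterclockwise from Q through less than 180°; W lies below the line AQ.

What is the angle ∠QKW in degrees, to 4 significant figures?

148.2°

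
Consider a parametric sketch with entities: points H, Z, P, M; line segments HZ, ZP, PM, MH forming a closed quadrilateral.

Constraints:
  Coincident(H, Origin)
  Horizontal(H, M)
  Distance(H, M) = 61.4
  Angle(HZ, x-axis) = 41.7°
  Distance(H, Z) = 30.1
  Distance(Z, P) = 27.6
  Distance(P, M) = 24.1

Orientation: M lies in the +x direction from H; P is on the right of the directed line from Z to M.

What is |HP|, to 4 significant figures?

37.63

H is at the origin; H and M share the same y with |HM| = 61.4 and M in +x, so M = (61.4, 0). HZ runs at 41.7° with |HZ| = 30.1, so Z = (22.47, 20.02). P is determined by |ZP| = 27.6 and |PM| = 24.1 together: it lies at the intersection of circle(Z, 27.6) and circle(M, 24.1). With |ZM| = 43.77, the foot of the radical line on ZM is 23.95 from Z and the perpendicular offset is √(27.6² − 23.95²) = 13.71. Taking the right-of-ZM solution: P = (37.50, -3.125).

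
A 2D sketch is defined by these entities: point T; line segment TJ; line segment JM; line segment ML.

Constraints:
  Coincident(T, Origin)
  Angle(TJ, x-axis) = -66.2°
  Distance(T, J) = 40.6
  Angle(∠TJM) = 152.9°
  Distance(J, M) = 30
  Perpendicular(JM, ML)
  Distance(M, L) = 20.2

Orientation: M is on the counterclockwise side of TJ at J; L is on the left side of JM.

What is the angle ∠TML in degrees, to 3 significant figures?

74.4°

T is at the origin; TJ runs at -66.2° with length 40.6, so J = 40.6·(cos -66.2°, sin -66.2°) = (16.4, -37.1). ∠TJM = 152.9°, so JM runs at -66.2° + (180° − 152.9°) = -39.1° from the x-axis; with |JM| = 30.0, M = J + 30.0·(cos -39.1°, sin -39.1°) = (39.7, -56.1). JM ⟂ ML; with |ML| = 20.2 on the left of JM, L = M + 20.2·(0.631, 0.776) = (52.4, -40.4). Then cos ∠TML = MT·ML / (|MT||ML|), giving 74.4°.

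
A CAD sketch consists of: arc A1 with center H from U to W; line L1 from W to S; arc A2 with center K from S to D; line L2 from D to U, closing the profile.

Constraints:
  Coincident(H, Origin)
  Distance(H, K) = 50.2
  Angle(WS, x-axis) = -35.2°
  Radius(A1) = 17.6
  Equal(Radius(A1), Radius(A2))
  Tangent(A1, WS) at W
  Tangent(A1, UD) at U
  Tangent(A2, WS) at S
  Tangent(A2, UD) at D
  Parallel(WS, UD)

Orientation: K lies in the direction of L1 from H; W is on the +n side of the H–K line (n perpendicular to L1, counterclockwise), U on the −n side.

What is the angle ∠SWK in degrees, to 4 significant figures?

19.32°

The slot axis is L1's direction at -35.2°, so u = (cos -35.2°, sin -35.2°) = (0.8171, -0.5764) and n = (−sin -35.2°, cos -35.2°) = (0.5764, 0.8171). H is at the origin and K lies 50.2 along u from H, so K = 50.2·u = (41.02, -28.94). Tangency of A1 to both parallel lines with radius 17.6 puts W and U at H ± 17.6·n: W = (10.15, 14.38), U = (-10.15, -14.38). Equal radii place S and D the same way about K: S = K + 17.6·n = (51.17, -14.56), D = K − 17.6·n = (30.88, -43.32). Then cos ∠SWK = WS·WK / (|WS||WK|), giving 19.32°.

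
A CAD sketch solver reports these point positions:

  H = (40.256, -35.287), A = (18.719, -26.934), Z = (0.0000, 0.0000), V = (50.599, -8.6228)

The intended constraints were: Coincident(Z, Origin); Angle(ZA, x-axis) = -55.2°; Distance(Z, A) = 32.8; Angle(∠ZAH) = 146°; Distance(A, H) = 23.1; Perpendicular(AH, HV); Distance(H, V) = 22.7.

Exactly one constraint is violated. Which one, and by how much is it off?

Distance(H, V) = 22.7 — off by 5.90.

Z = (0.00, 0.00) ✓; ZA at -55.20° ✓; |ZA| = 32.80 ✓; ∠ZAH = 146.0° ✓; |AH| = 23.10 ✓; ∠(AH, HV) = 90.00° ✓; |HV| = 28.60 ✗.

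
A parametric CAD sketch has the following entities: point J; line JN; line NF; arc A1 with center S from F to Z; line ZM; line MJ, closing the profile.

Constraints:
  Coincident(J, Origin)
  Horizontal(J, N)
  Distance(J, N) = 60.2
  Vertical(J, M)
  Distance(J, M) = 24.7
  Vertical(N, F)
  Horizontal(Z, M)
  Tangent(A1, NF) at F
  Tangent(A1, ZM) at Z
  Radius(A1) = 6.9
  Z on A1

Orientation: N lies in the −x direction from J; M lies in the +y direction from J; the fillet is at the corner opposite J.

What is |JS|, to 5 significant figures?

56.194

J is at the origin; JN is horizontal with |JN| = 60.2 and N on the −x side, so N = (-60.200, 0.0000). J and M share the same x with |JM| = 24.7 and M on the +y side, so M = (0.0000, 24.700). The virtual corner opposite J is at (-60.200, 24.700). A1 meets NF tangentially, so SF is at right angles to NF and tangency of A1 to ZM means the radius SZ is perpendicular to ZM, with radius 6.9, so the center S sits 6.9 in from both sides at S = (-53.300, 17.800). Then |JS| = |S − J| = 56.194.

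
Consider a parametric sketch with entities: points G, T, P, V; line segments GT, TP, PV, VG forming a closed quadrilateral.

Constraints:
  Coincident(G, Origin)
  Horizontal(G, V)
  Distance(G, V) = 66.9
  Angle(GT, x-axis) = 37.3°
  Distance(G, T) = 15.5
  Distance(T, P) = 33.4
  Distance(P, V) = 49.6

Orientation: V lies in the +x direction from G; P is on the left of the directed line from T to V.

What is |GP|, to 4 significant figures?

48.53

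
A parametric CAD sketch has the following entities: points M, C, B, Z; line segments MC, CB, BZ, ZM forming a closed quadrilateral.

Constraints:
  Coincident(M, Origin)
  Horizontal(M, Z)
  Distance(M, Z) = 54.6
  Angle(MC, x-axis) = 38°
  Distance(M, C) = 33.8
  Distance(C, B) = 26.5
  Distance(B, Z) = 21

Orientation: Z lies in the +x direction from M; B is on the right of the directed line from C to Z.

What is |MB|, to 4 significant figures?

34.42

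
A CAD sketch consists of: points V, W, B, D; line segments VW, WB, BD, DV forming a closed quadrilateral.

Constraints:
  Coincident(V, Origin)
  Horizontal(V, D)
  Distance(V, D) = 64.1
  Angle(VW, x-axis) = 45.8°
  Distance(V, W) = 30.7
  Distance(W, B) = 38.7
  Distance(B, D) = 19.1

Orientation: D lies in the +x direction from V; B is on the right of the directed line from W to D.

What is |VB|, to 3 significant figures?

47.1

Checks: |WB| = 38.70 ✓; |BD| = 19.10 ✓.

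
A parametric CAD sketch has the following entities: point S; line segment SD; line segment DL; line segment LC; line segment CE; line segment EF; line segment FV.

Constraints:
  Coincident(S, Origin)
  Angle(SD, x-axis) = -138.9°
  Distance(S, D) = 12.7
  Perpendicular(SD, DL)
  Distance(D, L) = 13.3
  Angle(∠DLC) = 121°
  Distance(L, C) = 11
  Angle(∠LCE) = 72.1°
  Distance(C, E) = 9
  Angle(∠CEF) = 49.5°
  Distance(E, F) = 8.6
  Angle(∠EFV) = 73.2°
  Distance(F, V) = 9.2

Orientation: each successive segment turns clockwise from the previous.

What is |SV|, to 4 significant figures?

20.90

S is at the origin; SD runs at -138.9° with length 12.7, so D = (-9.570, -8.349). SD is perpendicular to DL, so DL runs at 131.1°; with |DL| = 13.3, L = (-18.31, 1.674). ∠DLC = 121.0° gives LC at 72.10° from the x-axis; with |LC| = 11.0, C = (-14.93, 12.14). ∠LCE = 72.1° gives CE at -35.80° from the x-axis; with |CE| = 9.0, E = (-7.633, 6.877). ∠CEF = 49.5° gives EF at -166.3° from the x-axis; with |EF| = 8.6, F = (-15.99, 4.840). ∠EFV = 73.2° gives FV at 86.90° from the x-axis; with |FV| = 9.2, V = (-15.49, 14.03). Then |SV| = |V − S| = 20.90.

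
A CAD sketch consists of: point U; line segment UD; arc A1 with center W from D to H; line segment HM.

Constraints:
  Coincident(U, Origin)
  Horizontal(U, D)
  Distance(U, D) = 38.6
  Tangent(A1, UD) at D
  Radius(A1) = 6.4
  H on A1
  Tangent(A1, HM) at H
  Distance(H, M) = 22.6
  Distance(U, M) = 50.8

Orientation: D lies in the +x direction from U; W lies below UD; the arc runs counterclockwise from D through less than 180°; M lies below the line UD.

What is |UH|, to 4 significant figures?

33.84

Checks: U.y = 0.00, D.y = 0.00 ✓; |WH| = 6.400 ✓; ∠(WH, HM) = 90.00° ✓; |HM| = 22.60 ✓; |UM| = 50.80 ✓.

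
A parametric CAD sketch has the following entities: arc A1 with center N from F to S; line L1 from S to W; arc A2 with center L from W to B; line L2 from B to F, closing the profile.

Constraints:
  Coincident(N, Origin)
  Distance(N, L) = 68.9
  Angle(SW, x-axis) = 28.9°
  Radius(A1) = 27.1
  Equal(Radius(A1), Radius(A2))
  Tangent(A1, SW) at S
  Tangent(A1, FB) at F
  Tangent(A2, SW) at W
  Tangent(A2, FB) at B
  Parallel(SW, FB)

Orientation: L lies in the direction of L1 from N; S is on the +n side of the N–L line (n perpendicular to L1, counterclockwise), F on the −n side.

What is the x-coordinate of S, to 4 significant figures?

-13.10

N is at the origin and L lies 68.9 along u from N, so L = 68.9·u = (60.32, 33.30). Tangency of A1 to both parallel lines with radius 27.1 puts S and F at N ± 27.1·n: S = (-13.10, 23.73), F = (13.10, -23.73). So S.x = -13.10.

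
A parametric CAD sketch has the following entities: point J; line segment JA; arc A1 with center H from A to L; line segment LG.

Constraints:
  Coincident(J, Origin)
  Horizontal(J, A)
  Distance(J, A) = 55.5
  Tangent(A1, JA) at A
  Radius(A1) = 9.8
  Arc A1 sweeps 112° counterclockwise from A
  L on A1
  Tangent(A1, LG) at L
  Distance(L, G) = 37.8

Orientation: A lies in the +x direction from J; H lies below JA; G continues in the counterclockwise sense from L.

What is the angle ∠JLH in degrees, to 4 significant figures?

141.8°

J is at the origin; JA is horizontal with |JA| = 55.5 and A on the +x side, so A = (55.50, 0.000). Tangency of A1 to JA means the radius HA is perpendicular to JA, so H = A + (0, -9.8) = (55.50, -9.800). On A1, A sits at bearing 90° from H; a 112° counterclockwise sweep puts L at bearing 202°, so L = H + 9.8·(cos 202°, sin 202°) = (46.41, -13.47). Then cos ∠JLH = LJ·LH / (|LJ||LH|), giving 141.8°.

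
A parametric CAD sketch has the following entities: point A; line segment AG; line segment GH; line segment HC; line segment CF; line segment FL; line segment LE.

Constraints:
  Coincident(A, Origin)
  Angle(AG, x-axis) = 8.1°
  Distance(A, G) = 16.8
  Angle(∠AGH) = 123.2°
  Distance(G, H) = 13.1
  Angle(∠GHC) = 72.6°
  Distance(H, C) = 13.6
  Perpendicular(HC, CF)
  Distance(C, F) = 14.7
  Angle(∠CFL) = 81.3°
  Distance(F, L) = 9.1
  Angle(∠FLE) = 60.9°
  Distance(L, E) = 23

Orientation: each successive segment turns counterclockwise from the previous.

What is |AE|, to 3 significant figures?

22.0

A is at the origin; AG runs at 8.1° with length 16.8, so G = (16.6, 2.37). ∠AGH = 123.2° gives GH at 64.9° from the x-axis; with |GH| = 13.1, H = (22.2, 14.2). ∠GHC = 72.6° gives HC at 172° from the x-axis; with |HC| = 13.6, C = (8.71, 16.1). HC ⟂ CF, so CF runs at -97.7°; with |CF| = 14.7, F = (6.74, 1.48). ∠CFL = 81.3° gives FL at 1.00° from the x-axis; with |FL| = 9.1, L = (15.8, 1.64). ∠FLE = 60.9° gives LE at 120° from the x-axis; with |LE| = 23.0, E = (4.31, 21.5). Then |AE| = |E − A| = 22.0.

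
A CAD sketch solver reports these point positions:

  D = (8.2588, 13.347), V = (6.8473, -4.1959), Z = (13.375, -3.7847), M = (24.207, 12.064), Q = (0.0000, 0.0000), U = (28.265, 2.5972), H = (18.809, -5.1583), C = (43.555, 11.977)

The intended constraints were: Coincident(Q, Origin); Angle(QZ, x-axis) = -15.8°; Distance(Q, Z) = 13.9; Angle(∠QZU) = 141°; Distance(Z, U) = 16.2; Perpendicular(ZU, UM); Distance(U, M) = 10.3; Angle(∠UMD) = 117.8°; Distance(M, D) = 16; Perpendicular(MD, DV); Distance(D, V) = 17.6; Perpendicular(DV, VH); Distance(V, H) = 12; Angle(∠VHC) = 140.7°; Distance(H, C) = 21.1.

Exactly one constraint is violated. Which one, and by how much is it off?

Distance(H, C) = 21.1 — off by 9.00.

Q = (0.00, 0.00) ✓; QZ at -15.80° ✓; |QZ| = 13.90 ✓; ∠QZU = 141.0° ✓; |ZU| = 16.20 ✓; ∠(ZU, UM) = 90.00° ✓; |UM| = 10.30 ✓; ∠UMD = 117.8° ✓; |MD| = 16.00 ✓; ∠(MD, DV) = 90.00° ✓; |DV| = 17.60 ✓; ∠(DV, VH) = 90.00° ✓; |VH| = 12.00 ✓; ∠VHC = 140.7° ✓; |HC| = 30.10 ✗.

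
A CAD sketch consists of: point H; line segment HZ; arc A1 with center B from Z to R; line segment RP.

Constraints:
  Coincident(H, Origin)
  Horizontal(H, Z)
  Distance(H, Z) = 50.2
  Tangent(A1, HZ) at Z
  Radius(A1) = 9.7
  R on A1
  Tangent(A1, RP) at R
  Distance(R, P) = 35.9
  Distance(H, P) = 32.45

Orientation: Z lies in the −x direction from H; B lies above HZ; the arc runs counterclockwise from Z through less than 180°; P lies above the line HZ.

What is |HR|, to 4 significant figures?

43.61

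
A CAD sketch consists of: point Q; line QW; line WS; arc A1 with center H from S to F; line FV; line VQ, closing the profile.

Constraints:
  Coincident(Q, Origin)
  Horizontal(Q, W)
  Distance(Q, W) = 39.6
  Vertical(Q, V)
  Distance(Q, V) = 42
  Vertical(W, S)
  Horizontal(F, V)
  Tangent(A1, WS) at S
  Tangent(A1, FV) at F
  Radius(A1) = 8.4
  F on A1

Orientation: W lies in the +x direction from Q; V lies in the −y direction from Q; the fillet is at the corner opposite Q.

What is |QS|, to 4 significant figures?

51.93

Q is at the origin; QW is horizontal with |QW| = 39.6 and W on the +x side, so W = (39.60, 0.000). Q and V share the same x with |QV| = 42.0 and V on the −y side, so V = (0.000, -42.00). The virtual corner opposite Q is at (39.60, -42.00). The tangent condition forces HS to be normal to WS and the tangent condition forces HF to be normal to FV, with radius 8.4, so the center H sits 8.4 in from both sides at H = (31.20, -33.60). That places the tangent points at S = (39.60, -33.60) on WS and F = (31.20, -42.00) on FV. Then |QS| = |S − Q| = 51.93.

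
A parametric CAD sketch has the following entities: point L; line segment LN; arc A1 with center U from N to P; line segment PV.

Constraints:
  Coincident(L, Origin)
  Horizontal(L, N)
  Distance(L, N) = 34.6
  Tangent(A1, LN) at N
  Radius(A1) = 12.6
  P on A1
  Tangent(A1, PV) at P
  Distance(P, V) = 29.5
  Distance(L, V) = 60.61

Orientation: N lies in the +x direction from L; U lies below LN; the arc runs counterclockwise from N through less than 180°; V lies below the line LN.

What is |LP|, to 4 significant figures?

31.60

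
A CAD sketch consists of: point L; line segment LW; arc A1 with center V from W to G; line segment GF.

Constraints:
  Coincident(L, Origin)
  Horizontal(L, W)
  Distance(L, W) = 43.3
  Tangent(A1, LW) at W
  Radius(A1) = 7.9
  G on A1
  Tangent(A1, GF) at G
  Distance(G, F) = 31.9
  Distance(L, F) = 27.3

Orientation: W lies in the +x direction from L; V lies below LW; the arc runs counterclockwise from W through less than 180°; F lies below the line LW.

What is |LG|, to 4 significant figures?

38.09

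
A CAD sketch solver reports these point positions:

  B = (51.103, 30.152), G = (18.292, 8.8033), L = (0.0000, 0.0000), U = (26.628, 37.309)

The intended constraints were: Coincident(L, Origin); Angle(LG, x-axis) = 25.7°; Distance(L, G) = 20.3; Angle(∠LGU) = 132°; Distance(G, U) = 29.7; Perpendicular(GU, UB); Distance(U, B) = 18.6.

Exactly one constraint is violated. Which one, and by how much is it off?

Distance(U, B) = 18.6 — off by 6.90.

L = (0.00, 0.00) ✓; LG at 25.70° ✓; |LG| = 20.30 ✓; ∠LGU = 132.0° ✓; |GU| = 29.70 ✓; ∠(GU, UB) = 90.00° ✓; |UB| = 25.50 ✗.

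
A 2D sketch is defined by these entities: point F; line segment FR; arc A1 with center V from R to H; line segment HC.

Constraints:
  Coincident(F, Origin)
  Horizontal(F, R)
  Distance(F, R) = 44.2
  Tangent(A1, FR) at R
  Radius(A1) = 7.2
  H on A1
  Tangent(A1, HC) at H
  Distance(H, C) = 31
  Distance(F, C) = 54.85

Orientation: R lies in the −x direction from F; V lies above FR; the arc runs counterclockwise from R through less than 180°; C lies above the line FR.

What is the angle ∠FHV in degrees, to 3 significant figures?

165°

F is at the origin; F and R share the same y with |FR| = 44.2 and R on the −x side, so R = (-44.2, 0.00). A1 meets FR tangentially, so VR is at right angles to FR, so V = R + (0, 7.2) = (-44.2, 7.20). Since VH ⟂ HC (tangency), |VC| = √(7.2² + 31.0²) = 31.8 regardless of where H sits on A1. So C lies on both circle(F, 54.85) and circle(V, 31.8); the above-FR intersection is C = (-39.0, 38.6). H is the foot of the tangent from C: H = (-37.0, 7.66).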